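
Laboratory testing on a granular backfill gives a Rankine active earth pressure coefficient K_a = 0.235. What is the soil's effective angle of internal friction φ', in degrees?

K_a = tan²(45° − φ/2) ⇒ 45° − φ/2 = arctan(√0.235) = 25.86°.
φ = 2(45° − 25.86°) = 38.27°.

38.3°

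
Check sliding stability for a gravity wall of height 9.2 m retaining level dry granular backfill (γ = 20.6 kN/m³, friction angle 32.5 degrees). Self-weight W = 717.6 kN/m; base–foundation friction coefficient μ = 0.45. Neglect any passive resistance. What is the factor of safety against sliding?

1.23

K_a = tan²(45° − 32.5°/2) = 0.3010.
P_a = ½K_aγH² = 0.5×0.3010×20.6×9.2² = 262.4 kN/m, acting at H/3 = 3.067 m above the base.
FS_sliding = μW / P_a = 0.45×717.6 / 262.4 = 1.231.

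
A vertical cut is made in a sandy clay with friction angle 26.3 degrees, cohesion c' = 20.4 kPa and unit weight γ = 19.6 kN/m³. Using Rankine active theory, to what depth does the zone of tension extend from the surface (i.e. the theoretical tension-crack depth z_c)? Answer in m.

K_a = tan²(45° − 26.3°/2) = 0.3859; √K_a = 0.6212.
The active pressure is zero where K_a γ z = 2c√K_a, so z_c = 2c/(γ√K_a) = 2×20.4/(19.6×0.6212) = 3.351 m.

3.35 m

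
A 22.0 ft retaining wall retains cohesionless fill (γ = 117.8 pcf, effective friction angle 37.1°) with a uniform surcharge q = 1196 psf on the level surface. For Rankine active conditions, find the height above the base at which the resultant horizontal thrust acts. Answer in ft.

9.09 ft

K_a = 0.2475.
Triangular part P₁ = ½K_aγH² = 7056 at H/3 = 7.333 ft; rectangular part P₂ = K_a q H = 6512 at H/2 = 11.00 ft.
ȳ = (P₁·7.333 + P₂·11.00)/(P₁+P₂) = 9.093 ft.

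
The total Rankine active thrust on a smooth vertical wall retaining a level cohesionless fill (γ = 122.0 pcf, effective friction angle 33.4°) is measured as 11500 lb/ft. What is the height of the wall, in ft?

25.5 ft

K_a = 0.2899. P_a = ½ K_a γ H² ⇒ H = √(2P_a/(K_a γ)).
H = √(2×11500/(0.2899×122.0)) = 25.50 ft.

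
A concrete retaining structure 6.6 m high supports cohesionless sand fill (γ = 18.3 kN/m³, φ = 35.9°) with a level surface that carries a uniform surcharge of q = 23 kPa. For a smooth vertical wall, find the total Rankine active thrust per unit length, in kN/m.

144 kN/m

K_a = tan²(45° − φ/2) = 0.2607.
Soil triangle: ½ K_a γ H² = 0.5×0.2607×18.3×6.6² = 103.9 kN/m.
Surcharge rectangle: K_a q H = 0.2607×23×6.6 = 39.58 kN/m.
Total = 103.9 + 39.58 = 143.5 kN/m.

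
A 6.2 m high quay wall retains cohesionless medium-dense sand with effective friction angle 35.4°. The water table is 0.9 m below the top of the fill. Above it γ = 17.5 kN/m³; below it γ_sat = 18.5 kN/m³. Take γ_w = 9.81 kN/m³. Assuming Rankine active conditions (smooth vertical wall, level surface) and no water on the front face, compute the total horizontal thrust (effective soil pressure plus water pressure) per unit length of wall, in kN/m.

194 kN/m

K_a = tan²(45° − φ/2) = 0.2664.
γ' = 18.5 − 9.81 = 8.690 kN/m³. Depth below WT = 5.3 m.
σ'_h at WT = K_a γ d_w = 4.196 kPa; at base = 4.196 + K_a γ' × 5.3 = 16.47 kPa.
P₁ (0–0.9 m) = ½×4.196×0.9 = 1.888. P₂ (0.9–6.2 m) = ½(4.196+16.47)×5.3 = 54.75.
P_w = ½ γ_w h₂² = 0.5×9.81×5.3² = 137.8. Total = 1.888+54.75+137.8 = 194.4 kN/m.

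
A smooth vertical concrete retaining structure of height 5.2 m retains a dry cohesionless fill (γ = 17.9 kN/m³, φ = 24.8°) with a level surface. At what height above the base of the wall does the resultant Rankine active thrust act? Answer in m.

1.73 m

K_a = 0.4090.
The pressure distribution is triangular, so the resultant acts at H/3 above the base = 5.2/3 = 1.733 m.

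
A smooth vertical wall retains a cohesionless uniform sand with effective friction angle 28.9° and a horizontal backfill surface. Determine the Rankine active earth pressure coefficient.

0.348

K_a = tan²(45° − φ/2) = tan²(30.55°) = 0.3484.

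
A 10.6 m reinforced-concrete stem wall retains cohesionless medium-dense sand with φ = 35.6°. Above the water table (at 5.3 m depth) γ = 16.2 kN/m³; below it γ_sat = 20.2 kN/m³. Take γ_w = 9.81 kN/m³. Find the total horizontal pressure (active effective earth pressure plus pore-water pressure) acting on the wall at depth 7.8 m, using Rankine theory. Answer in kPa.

K_a = (1 − sin φ)/(1 + sin φ) = 0.2641.
γ' = 20.2 − 9.81 = 10.39 kN/m³.
Effective vertical stress at 7.8 m: σ'_v = 16.2×5.3 + 10.39×2.50 = 111.8 kPa.
σ'_h = K_a σ'_v = 0.2641 × 111.8 = 29.54 kPa; u = γ_w × 2.50 = 24.53 kPa.
Total σ_h = 29.54 + 24.53 = 54.06 kPa.

54.1 kPa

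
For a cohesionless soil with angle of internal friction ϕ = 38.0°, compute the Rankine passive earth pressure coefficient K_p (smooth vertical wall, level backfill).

4.20

K_p = (1 + sin φ)/(1 − sin φ) = tan²(45° + 38.0°/2) = 4.204.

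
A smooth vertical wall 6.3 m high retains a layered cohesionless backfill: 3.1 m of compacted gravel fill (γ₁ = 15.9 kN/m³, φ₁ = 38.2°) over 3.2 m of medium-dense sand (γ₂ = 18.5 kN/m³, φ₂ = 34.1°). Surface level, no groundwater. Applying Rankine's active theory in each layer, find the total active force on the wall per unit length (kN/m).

K_a1 = tan²(45°−38.2°/2) = 0.2358; K_a2 = tan²(45°−34.1°/2) = 0.2815.
Layer 1: σ at base = K_a1 γ₁ h₁ = 11.62 kPa; P₁ = ½×11.62×3.1 = 18.01.
Layer 2: σ_v at top = γ₁h₁ = 49.29; σ_h top = K_a2×49.29 = 13.88; σ_h base = K_a2×(49.29+18.5×3.2) = 30.54.
P₂ = ½(13.88+30.54)×3.2 = 71.07. Total P_a = 18.01+71.07 = 89.08 kN/m.

89.1 kN/m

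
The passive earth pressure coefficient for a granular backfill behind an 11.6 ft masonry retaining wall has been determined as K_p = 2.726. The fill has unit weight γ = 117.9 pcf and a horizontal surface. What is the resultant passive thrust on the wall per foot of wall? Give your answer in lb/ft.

21600 lb/ft

P = ½ K_p γ H² = 0.5 × 2.726 × 117.9 × 11.6² = 21620 lb/ft.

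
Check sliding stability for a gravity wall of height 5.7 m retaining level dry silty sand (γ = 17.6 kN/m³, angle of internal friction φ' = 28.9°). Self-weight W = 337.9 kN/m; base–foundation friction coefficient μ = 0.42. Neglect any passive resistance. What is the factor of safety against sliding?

K_a = tan²(45° − 28.9°/2) = 0.3484.
P_a = ½K_aγH² = 0.5×0.3484×17.6×5.7² = 99.60 kN/m, acting at H/3 = 1.900 m above the base.
FS_sliding = μW / P_a = 0.42×337.9 / 99.60 = 1.425.

1.42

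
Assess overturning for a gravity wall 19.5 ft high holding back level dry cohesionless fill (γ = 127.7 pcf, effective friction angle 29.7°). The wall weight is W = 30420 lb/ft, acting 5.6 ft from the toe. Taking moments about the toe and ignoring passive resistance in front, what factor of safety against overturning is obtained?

K_a = tan²(45° − 29.7°/2) = 0.3374.
P_a = ½K_aγH² = 0.5×0.3374×127.7×19.5² = 8191 lb/ft, acting at H/3 = 6.500 ft above the base.
Overturning moment M_o = P_a × H/3 = 8191 × 6.500 = 53240.
Resisting moment M_r = W × 5.6 = 30420 × 5.6 = 170400.
FS_overturning = M_r/M_o = 170400/53240 = 3.199.

3.20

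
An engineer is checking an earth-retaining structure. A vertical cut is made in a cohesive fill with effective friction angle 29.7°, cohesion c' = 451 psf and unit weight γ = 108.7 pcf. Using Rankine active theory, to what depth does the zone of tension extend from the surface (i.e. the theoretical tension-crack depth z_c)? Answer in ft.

K_a = tan²(45° − 29.7°/2) = 0.3374; √K_a = 0.5808.
The active pressure is zero where K_a γ z = 2c√K_a, so z_c = 2c/(γ√K_a) = 2×451/(108.7×0.5808) = 14.29 ft.

14.3 ft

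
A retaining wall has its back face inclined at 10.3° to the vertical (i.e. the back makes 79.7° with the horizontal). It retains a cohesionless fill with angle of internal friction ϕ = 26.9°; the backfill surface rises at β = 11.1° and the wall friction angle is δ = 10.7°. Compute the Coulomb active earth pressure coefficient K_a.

K_a = sin²(α+φ) / [sin²α · sin(α−δ) · (1 + √{sin(φ+δ)sin(φ−β) / (sin(α−δ)sin(α+β))})²].
With α = 79.7°, φ = 26.9°, δ = 10.7°, β = 11.1°: K_a = 0.5027.

0.503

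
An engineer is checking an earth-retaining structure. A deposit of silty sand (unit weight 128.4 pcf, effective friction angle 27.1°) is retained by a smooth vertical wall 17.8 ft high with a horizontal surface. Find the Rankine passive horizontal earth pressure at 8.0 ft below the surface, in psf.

K_p = (1 + sin φ)/(1 − sin φ) = 2.673.
σ_h = K_p γ z = 2.673 × 128.4 × 8.0 = 2746 psf.

2750 psf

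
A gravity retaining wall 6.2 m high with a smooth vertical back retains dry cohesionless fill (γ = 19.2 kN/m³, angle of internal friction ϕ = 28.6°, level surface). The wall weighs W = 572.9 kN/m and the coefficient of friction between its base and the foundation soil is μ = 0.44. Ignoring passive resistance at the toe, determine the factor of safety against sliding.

K_a = tan²(45° − 28.6°/2) = 0.3525.
P_a = ½K_aγH² = 0.5×0.3525×19.2×6.2² = 130.1 kN/m, acting at H/3 = 2.067 m above the base.
FS_sliding = μW / P_a = 0.44×572.9 / 130.1 = 1.938.

1.94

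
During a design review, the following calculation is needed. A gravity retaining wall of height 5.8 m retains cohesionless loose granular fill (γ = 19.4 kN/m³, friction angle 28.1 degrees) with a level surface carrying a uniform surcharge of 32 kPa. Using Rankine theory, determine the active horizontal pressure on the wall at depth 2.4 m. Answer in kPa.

28.3 kPa

K_a = (1 − sin φ)/(1 + sin φ) = 0.3596.
σ_v = γz + q = 19.4 × 2.4 + 32 = 78.56 kPa.
σ_h = K_a σ_v = 0.3596 × 78.56 = 28.25 kPa.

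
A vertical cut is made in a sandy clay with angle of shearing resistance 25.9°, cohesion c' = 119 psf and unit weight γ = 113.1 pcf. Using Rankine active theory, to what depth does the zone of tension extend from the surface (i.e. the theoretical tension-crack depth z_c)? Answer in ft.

3.36 ft

K_a = tan²(45° − 25.9°/2) = 0.3920; √K_a = 0.6261.
The active pressure is zero where K_a γ z = 2c√K_a, so z_c = 2c/(γ√K_a) = 2×119/(113.1×0.6261) = 3.361 ft.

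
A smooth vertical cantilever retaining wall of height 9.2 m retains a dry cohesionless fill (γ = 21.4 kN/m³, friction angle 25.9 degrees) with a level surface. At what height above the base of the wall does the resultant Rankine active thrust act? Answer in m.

3.07 m

K_a = 0.3920.
The pressure distribution is triangular, so the resultant acts at H/3 above the base = 9.2/3 = 3.067 m.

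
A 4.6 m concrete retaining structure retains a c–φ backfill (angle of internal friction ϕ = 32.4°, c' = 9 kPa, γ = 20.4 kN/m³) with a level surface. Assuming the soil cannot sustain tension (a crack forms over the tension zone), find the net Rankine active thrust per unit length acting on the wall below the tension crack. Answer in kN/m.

K_a = 0.3022; √K_a = 0.5498.
Tension-crack depth z_c = 2c/(γ√K_a) = 2×9/(20.4×0.5498) = 1.605 m.
σ_a at base = K_a γ H − 2c√K_a = 0.3022×20.4×4.6 − 2×9×0.5498 = 18.47 kPa.
P_a = ½ × 18.47 × (H − z_c) = 0.5×18.47×2.995 = 27.65 kN/m.

27.7 kN/m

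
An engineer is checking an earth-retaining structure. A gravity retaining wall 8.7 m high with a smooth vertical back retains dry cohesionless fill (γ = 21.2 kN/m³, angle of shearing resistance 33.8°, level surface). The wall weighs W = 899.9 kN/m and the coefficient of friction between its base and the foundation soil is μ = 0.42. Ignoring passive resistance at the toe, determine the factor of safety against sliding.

K_a = tan²(45° − 33.8°/2) = 0.2851.
P_a = ½K_aγH² = 0.5×0.2851×21.2×8.7² = 228.7 kN/m, acting at H/3 = 2.900 m above the base.
FS_sliding = μW / P_a = 0.42×899.9 / 228.7 = 1.652.

1.65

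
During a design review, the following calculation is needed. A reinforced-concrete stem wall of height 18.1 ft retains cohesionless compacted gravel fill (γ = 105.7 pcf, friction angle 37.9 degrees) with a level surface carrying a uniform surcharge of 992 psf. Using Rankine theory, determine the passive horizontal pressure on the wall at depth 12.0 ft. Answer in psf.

9460 psf

K_p = (1 + sin φ)/(1 − sin φ) = 4.185.
σ_v = γz + q = 105.7 × 12.0 + 992 = 2260 psf.
σ_h = K_p σ_v = 4.185 × 2260 = 9460 psf.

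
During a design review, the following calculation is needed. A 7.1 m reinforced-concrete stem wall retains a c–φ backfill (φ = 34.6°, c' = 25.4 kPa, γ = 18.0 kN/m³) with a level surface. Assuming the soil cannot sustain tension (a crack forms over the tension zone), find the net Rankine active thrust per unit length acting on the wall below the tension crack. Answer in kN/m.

K_a = 0.2756; √K_a = 0.5250.
Tension-crack depth z_c = 2c/(γ√K_a) = 2×25.4/(18.0×0.5250) = 5.376 m.
σ_a at base = K_a γ H − 2c√K_a = 0.2756×18.0×7.1 − 2×25.4×0.5250 = 8.556 kPa.
P_a = ½ × 8.556 × (H − z_c) = 0.5×8.556×1.724 = 7.377 kN/m.

7.38 kN/m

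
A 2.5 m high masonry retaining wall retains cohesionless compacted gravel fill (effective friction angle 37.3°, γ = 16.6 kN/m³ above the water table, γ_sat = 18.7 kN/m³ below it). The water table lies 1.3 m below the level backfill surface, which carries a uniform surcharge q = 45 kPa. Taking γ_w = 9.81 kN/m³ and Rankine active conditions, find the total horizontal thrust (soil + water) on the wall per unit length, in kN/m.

K_a = tan²(45° − φ/2) = 0.2453.
γ' = 18.7 − 9.81 = 8.890 kN/m³. h₂ = H − d_w = 1.2 m.
σ'_h: at surface K_a·q = 11.04; at WT K_a(q+γd_w) = 16.33; at base K_a(q+γd_w+γ'h₂) = 18.95 kPa.
P₁ = ½(11.04+16.33)×1.3 = 17.79; P₂ = ½(16.33+18.95)×1.2 = 21.17; P_w = ½γ_w h₂² = 7.063.
Total = 17.79+21.17+7.063 = 46.03 kN/m.

46.0 kN/m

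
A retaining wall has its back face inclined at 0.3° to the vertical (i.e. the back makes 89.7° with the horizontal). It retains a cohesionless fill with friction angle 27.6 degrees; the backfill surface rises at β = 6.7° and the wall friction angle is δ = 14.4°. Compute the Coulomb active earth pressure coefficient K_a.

K_a = sin²(α+φ) / [sin²α · sin(α−δ) · (1 + √{sin(φ+δ)sin(φ−β) / (sin(α−δ)sin(α+β))})²].
With α = 89.7°, φ = 27.6°, δ = 14.4°, β = 6.7°: K_a = 0.3636.

0.364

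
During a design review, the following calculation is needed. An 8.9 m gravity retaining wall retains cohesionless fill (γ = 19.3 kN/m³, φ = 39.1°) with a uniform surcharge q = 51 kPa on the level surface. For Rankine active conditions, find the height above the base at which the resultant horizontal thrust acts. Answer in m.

K_a = 0.2265.
Triangular part P₁ = ½K_aγH² = 173.1 at H/3 = 2.967 m; rectangular part P₂ = K_a q H = 102.8 at H/2 = 4.450 m.
ȳ = (P₁·2.967 + P₂·4.450)/(P₁+P₂) = 3.519 m.

3.52 m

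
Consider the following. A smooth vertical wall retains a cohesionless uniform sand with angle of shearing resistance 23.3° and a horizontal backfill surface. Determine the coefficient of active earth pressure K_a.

0.433

K_a = tan²(45° − φ/2) = tan²(33.35°) = 0.4331.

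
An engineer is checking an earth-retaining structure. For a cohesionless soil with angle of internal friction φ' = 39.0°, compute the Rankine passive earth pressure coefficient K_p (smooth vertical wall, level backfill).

K_p = (1 + sin φ)/(1 − sin φ) = tan²(45° + 39.0°/2) = 4.395.

4.40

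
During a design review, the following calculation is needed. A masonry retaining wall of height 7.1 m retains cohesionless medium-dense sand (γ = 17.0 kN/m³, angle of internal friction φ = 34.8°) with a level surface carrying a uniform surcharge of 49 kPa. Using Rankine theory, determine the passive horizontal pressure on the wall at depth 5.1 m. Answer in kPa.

497 kPa

K_p = (1 + sin φ)/(1 − sin φ) = 3.659.
σ_v = γz + q = 17.0 × 5.1 + 49 = 135.7 kPa.
σ_h = K_p σ_v = 3.659 × 135.7 = 496.5 kPa.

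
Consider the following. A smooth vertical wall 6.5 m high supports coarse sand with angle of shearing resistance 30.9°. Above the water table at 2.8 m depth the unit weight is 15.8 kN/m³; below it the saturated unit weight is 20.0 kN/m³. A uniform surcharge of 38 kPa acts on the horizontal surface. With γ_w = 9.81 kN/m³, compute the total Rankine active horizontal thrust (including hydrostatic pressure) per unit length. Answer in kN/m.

K_a = tan²(45° − φ/2) = 0.3214.
γ' = 20.0 − 9.81 = 10.19 kN/m³. h₂ = H − d_w = 3.7 m.
σ'_h: at surface K_a·q = 12.21; at WT K_a(q+γd_w) = 26.43; at base K_a(q+γd_w+γ'h₂) = 38.55 kPa.
P₁ = ½(12.21+26.43)×2.8 = 54.10; P₂ = ½(26.43+38.55)×3.7 = 120.2; P_w = ½γ_w h₂² = 67.15.
Total = 54.10+120.2+67.15 = 241.5 kN/m.

241 kN/m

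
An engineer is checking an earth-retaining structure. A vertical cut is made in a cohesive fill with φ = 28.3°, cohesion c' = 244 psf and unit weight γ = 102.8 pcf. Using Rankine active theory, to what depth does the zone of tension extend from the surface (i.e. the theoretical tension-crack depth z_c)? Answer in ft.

K_a = tan²(45° − 28.3°/2) = 0.3568; √K_a = 0.5973.
The active pressure is zero where K_a γ z = 2c√K_a, so z_c = 2c/(γ√K_a) = 2×244/(102.8×0.5973) = 7.948 ft.

7.95 ft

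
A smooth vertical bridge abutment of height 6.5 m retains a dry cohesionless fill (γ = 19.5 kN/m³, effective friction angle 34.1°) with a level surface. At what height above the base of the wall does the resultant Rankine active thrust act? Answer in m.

K_a = 0.2815.
The pressure distribution is triangular, so the resultant acts at H/3 above the base = 6.5/3 = 2.167 m.

2.17 m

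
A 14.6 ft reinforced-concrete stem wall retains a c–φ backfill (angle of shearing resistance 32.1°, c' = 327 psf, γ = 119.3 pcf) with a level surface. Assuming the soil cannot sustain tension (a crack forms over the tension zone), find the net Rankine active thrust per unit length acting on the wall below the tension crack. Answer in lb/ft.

401 lb/ft

K_a = 0.3060; √K_a = 0.5532.
Tension-crack depth z_c = 2c/(γ√K_a) = 2×327/(119.3×0.5532) = 9.910 ft.
σ_a at base = K_a γ H − 2c√K_a = 0.3060×119.3×14.6 − 2×327×0.5532 = 171.2 psf.
P_a = ½ × 171.2 × (H − z_c) = 0.5×171.2×4.690 = 401.5 lb/ft.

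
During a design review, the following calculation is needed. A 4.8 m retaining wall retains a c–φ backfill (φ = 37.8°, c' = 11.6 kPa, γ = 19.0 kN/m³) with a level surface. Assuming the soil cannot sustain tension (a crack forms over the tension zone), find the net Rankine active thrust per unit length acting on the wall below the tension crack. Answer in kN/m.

K_a = 0.2400; √K_a = 0.4899.
Tension-crack depth z_c = 2c/(γ√K_a) = 2×11.6/(19.0×0.4899) = 2.492 m.
σ_a at base = K_a γ H − 2c√K_a = 0.2400×19.0×4.8 − 2×11.6×0.4899 = 10.52 kPa.
P_a = ½ × 10.52 × (H − z_c) = 0.5×10.52×2.308 = 12.14 kN/m.

12.1 kN/m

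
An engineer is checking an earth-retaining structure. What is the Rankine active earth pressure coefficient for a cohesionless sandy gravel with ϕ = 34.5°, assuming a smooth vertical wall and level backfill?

0.277

K_a = (1 − sin φ)/(1 + sin φ) = (1 − sin 34.5°)/(1 + sin 34.5°) = 0.2768.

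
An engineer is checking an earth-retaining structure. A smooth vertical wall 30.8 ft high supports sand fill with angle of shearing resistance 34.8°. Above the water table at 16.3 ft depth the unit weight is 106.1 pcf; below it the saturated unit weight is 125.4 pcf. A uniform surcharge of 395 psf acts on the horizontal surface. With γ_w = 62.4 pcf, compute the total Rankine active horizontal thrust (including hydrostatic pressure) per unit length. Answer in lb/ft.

22400 lb/ft

K_a = tan²(45° − φ/2) = 0.2733.
γ' = 125.4 − 62.4 = 63.00 pcf. h₂ = H − d_w = 14.5 ft.
σ'_h: at surface K_a·q = 108.0; at WT K_a(q+γd_w) = 580.6; at base K_a(q+γd_w+γ'h₂) = 830.3 psf.
P₁ = ½(108.0+580.6)×16.3 = 5612; P₂ = ½(580.6+830.3)×14.5 = 10230; P_w = ½γ_w h₂² = 6560.
Total = 5612+10230+6560 = 22400 lb/ft.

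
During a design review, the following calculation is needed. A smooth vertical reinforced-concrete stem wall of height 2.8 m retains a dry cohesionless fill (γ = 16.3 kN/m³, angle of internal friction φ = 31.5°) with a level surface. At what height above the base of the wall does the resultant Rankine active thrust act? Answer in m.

0.933 m

K_a = 0.3136.
The pressure distribution is triangular, so the resultant acts at H/3 above the base = 2.8/3 = 0.9333 m.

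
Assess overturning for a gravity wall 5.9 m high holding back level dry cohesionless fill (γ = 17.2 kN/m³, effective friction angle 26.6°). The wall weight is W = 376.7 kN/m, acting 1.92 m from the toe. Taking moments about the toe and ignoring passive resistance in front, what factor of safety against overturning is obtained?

K_a = tan²(45° − 26.6°/2) = 0.3814.
P_a = ½K_aγH² = 0.5×0.3814×17.2×5.9² = 114.2 kN/m, acting at H/3 = 1.967 m above the base.
Overturning moment M_o = P_a × H/3 = 114.2 × 1.967 = 224.6.
Resisting moment M_r = W × 1.92 = 376.7 × 1.92 = 723.3.
FS_overturning = M_r/M_o = 723.3/224.6 = 3.221.

3.22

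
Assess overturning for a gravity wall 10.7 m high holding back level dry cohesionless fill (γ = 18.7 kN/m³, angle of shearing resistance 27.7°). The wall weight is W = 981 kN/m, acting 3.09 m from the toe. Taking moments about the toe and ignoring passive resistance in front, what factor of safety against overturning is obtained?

K_a = tan²(45° − 27.7°/2) = 0.3653.
P_a = ½K_aγH² = 0.5×0.3653×18.7×10.7² = 391.1 kN/m, acting at H/3 = 3.567 m above the base.
Overturning moment M_o = P_a × H/3 = 391.1 × 3.567 = 1395.
Resisting moment M_r = W × 3.09 = 981 × 3.09 = 3031.
FS_overturning = M_r/M_o = 3031/1395 = 2.173.

2.17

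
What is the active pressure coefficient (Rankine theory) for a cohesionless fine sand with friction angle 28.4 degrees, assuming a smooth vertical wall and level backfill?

K_a = tan²(45° − φ/2) = tan²(30.80°) = 0.3554.

0.355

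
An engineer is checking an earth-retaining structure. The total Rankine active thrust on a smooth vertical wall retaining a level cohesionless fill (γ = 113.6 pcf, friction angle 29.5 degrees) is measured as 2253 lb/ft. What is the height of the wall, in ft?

K_a = 0.3401. P_a = ½ K_a γ H² ⇒ H = √(2P_a/(K_a γ)).
H = √(2×2253/(0.3401×113.6)) = 10.80 ft.

10.8 ft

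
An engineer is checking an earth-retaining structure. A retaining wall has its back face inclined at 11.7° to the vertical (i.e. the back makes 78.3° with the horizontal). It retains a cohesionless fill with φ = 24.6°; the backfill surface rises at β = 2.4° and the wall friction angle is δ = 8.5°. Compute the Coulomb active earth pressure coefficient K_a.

0.487

K_a = sin²(α+φ) / [sin²α · sin(α−δ) · (1 + √{sin(φ+δ)sin(φ−β) / (sin(α−δ)sin(α+β))})²].
With α = 78.3°, φ = 24.6°, δ = 8.5°, β = 2.4°: K_a = 0.4873.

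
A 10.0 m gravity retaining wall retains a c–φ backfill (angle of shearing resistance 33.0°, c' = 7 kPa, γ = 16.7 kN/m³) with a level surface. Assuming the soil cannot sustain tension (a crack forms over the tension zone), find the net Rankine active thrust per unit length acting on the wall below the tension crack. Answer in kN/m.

K_a = 0.2948; √K_a = 0.5430.
Tension-crack depth z_c = 2c/(γ√K_a) = 2×7/(16.7×0.5430) = 1.544 m.
σ_a at base = K_a γ H − 2c√K_a = 0.2948×16.7×10.0 − 2×7×0.5430 = 41.63 kPa.
P_a = ½ × 41.63 × (H − z_c) = 0.5×41.63×8.456 = 176.0 kN/m.

176 kN/m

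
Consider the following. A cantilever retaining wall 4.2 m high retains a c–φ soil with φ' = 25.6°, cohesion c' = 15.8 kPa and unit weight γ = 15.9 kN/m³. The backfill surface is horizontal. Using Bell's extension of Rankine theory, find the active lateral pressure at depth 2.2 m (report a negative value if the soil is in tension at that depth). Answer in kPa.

K_a = (1 − sin φ)/(1 + sin φ) = 0.3966.
σ_a = K_a γ z − 2c√K_a = 0.3966×15.9×2.2 − 2×15.8×0.6297 = -6.028 kPa.

-6.03 kPa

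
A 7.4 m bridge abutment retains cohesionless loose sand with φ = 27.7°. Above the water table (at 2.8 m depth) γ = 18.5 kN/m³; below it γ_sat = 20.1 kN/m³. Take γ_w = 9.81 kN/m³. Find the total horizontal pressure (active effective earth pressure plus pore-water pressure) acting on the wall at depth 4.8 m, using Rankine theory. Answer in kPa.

46.1 kPa

K_a = (1 − sin φ)/(1 + sin φ) = 0.3653.
γ' = 20.1 − 9.81 = 10.29 kN/m³.
Effective vertical stress at 4.8 m: σ'_v = 18.5×2.8 + 10.29×2.00 = 72.38 kPa.
σ'_h = K_a σ'_v = 0.3653 × 72.38 = 26.44 kPa; u = γ_w × 2.00 = 19.62 kPa.
Total σ_h = 26.44 + 19.62 = 46.06 kPa.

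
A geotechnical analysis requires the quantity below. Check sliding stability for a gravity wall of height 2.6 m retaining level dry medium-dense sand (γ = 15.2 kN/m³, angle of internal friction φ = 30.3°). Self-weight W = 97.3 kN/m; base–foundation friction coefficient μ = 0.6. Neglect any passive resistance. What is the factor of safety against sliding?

K_a = tan²(45° − 30.3°/2) = 0.3293.
P_a = ½K_aγH² = 0.5×0.3293×15.2×2.6² = 16.92 kN/m, acting at H/3 = 0.8667 m above the base.
FS_sliding = μW / P_a = 0.6×97.3 / 16.92 = 3.451.

3.45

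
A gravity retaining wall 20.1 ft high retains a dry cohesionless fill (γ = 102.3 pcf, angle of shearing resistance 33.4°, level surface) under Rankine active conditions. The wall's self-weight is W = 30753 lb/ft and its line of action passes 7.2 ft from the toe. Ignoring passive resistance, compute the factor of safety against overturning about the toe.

5.52

K_a = tan²(45° − 33.4°/2) = 0.2899.
P_a = ½K_aγH² = 0.5×0.2899×102.3×20.1² = 5991 lb/ft, acting at H/3 = 6.700 ft above the base.
Overturning moment M_o = P_a × H/3 = 5991 × 6.700 = 40140.
Resisting moment M_r = W × 7.2 = 30753 × 7.2 = 221400.
FS_overturning = M_r/M_o = 221400/40140 = 5.516.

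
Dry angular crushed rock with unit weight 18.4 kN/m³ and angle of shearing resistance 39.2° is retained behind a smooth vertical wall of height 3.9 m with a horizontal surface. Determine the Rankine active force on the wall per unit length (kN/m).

31.6 kN/m

K_a = tan²(45° − φ/2) = 0.2255.
P_a = ½ K_a γ H² = 0.5 × 0.2255 × 18.4 × 3.9² = 31.55 kN/m.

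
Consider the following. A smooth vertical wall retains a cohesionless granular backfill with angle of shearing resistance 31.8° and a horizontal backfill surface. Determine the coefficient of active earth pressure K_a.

0.310

K_a = (1 − sin φ)/(1 + sin φ) = (1 − sin 31.8°)/(1 + sin 31.8°) = 0.3098.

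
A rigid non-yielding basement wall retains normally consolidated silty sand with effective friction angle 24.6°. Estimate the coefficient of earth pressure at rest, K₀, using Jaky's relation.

K₀ = 1 − sin φ' = 1 − sin 24.6° = 0.5837.

0.584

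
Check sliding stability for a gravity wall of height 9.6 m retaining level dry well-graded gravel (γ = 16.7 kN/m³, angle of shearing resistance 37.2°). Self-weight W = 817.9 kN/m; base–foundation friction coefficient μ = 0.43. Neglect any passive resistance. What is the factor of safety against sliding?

1.85

K_a = tan²(45° − 37.2°/2) = 0.2464.
P_a = ½K_aγH² = 0.5×0.2464×16.7×9.6² = 189.6 kN/m, acting at H/3 = 3.200 m above the base.
FS_sliding = μW / P_a = 0.43×817.9 / 189.6 = 1.855.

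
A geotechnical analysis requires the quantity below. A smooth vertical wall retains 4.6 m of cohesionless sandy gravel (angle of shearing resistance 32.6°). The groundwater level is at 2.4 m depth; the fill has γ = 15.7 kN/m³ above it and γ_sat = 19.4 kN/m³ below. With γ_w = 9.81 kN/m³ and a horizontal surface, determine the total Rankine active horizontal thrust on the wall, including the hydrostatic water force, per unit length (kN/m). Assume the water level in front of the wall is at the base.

K_a = tan²(45° − φ/2) = 0.2997.
γ' = 19.4 − 9.81 = 9.590 kN/m³. Depth below WT = 2.2 m.
σ'_h at WT = K_a γ d_w = 11.29 kPa; at base = 11.29 + K_a γ' × 2.2 = 17.62 kPa.
P₁ (0–2.4 m) = ½×11.29×2.4 = 13.55. P₂ (2.4–4.6 m) = ½(11.29+17.62)×2.2 = 31.80.
P_w = ½ γ_w h₂² = 0.5×9.81×2.2² = 23.74. Total = 13.55+31.80+23.74 = 69.10 kN/m.

69.1 kN/m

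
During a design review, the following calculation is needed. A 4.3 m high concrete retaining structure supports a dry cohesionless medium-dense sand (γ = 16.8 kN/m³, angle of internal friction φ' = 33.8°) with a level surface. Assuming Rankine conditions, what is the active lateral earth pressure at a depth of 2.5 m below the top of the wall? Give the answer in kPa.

12.0 kPa

K_a = (1 − sin φ)/(1 + sin φ) = 0.2851.
σ_h = K_a γ z = 0.2851 × 16.8 × 2.5 = 11.97 kPa.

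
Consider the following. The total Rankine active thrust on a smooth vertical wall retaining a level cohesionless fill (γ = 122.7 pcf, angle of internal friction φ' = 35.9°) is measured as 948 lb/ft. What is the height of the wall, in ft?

7.70 ft

K_a = 0.2607. P_a = ½ K_a γ H² ⇒ H = √(2P_a/(K_a γ)).
H = √(2×948/(0.2607×122.7)) = 7.698 ft.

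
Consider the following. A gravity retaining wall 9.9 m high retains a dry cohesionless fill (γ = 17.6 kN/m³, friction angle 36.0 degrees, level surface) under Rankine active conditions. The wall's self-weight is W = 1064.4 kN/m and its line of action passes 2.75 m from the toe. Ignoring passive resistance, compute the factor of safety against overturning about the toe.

K_a = tan²(45° − 36.0°/2) = 0.2596.
P_a = ½K_aγH² = 0.5×0.2596×17.6×9.9² = 223.9 kN/m, acting at H/3 = 3.300 m above the base.
Overturning moment M_o = P_a × H/3 = 223.9 × 3.300 = 738.9.
Resisting moment M_r = W × 2.75 = 1064.4 × 2.75 = 2927.
FS_overturning = M_r/M_o = 2927/738.9 = 3.961.

3.96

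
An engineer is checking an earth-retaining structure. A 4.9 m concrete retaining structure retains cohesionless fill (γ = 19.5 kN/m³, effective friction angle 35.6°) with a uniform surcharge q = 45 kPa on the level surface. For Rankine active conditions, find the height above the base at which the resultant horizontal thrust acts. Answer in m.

2.03 m

K_a = 0.2641.
Triangular part P₁ = ½K_aγH² = 61.83 at H/3 = 1.633 m; rectangular part P₂ = K_a q H = 58.24 at H/2 = 2.450 m.
ȳ = (P₁·1.633 + P₂·2.450)/(P₁+P₂) = 2.029 m.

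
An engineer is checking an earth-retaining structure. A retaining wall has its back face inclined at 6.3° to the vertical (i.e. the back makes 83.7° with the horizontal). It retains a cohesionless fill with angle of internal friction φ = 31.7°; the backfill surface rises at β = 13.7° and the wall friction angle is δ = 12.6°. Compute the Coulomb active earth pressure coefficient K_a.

0.399

K_a = sin²(α+φ) / [sin²α · sin(α−δ) · (1 + √{sin(φ+δ)sin(φ−β) / (sin(α−δ)sin(α+β))})²].
With α = 83.7°, φ = 31.7°, δ = 12.6°, β = 13.7°: K_a = 0.3988.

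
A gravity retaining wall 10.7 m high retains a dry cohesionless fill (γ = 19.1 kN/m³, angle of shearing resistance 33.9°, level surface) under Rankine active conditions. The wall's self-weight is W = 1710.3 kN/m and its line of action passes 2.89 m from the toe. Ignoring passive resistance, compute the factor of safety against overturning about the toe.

K_a = tan²(45° − 33.9°/2) = 0.2839.
P_a = ½K_aγH² = 0.5×0.2839×19.1×10.7² = 310.4 kN/m, acting at H/3 = 3.567 m above the base.
Overturning moment M_o = P_a × H/3 = 310.4 × 3.567 = 1107.
Resisting moment M_r = W × 2.89 = 1710.3 × 2.89 = 4943.
FS_overturning = M_r/M_o = 4943/1107 = 4.464.

4.46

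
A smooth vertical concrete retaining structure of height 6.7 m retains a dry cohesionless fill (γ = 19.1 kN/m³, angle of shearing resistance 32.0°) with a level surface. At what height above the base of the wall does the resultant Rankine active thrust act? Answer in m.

2.23 m

K_a = 0.3073.
The pressure distribution is triangular, so the resultant acts at H/3 above the base = 6.7/3 = 2.233 m.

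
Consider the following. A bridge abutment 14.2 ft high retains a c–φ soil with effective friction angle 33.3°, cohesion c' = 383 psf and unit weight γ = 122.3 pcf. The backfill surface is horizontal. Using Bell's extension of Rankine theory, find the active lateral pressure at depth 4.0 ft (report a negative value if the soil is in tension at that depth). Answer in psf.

-271 psf

K_a = (1 − sin φ)/(1 + sin φ) = 0.2911.
σ_a = K_a γ z − 2c√K_a = 0.2911×122.3×4.0 − 2×383×0.5396 = -270.9 psf.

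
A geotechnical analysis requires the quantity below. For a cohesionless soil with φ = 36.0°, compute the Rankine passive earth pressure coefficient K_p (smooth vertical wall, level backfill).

K_p = (1 + sin φ)/(1 − sin φ) = tan²(45° + 36.0°/2) = 3.852.

3.85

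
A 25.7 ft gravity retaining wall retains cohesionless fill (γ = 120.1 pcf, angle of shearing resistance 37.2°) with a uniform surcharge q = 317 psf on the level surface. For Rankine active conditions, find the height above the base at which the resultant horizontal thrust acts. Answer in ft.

9.30 ft

K_a = 0.2464.
Triangular part P₁ = ½K_aγH² = 9774 at H/3 = 8.567 ft; rectangular part P₂ = K_a q H = 2008 at H/2 = 12.85 ft.
ȳ = (P₁·8.567 + P₂·12.85)/(P₁+P₂) = 9.297 ft.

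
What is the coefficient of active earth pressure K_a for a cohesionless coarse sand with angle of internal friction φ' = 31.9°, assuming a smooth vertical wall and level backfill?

0.309

K_a = (1 − sin φ)/(1 + sin φ) = (1 − sin 31.9°)/(1 + sin 31.9°) = 0.3085.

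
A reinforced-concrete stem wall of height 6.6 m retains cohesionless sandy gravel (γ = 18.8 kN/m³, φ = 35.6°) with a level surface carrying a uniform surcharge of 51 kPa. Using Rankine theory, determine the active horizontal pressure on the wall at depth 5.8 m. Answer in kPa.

42.3 kPa

K_a = (1 − sin φ)/(1 + sin φ) = 0.2641.
σ_v = γz + q = 18.8 × 5.8 + 51 = 160.0 kPa.
σ_h = K_a σ_v = 0.2641 × 160.0 = 42.27 kPa.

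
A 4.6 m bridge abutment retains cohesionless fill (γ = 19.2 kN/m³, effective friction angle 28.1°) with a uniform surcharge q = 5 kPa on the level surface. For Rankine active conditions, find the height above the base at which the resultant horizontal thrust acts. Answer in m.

1.61 m

K_a = 0.3596.
Triangular part P₁ = ½K_aγH² = 73.05 at H/3 = 1.533 m; rectangular part P₂ = K_a q H = 8.271 at H/2 = 2.300 m.
ȳ = (P₁·1.533 + P₂·2.300)/(P₁+P₂) = 1.611 m.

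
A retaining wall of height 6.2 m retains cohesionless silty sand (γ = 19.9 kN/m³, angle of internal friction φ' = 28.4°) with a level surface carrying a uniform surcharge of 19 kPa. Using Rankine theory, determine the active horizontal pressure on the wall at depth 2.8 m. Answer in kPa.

K_a = (1 − sin φ)/(1 + sin φ) = 0.3554.
σ_v = γz + q = 19.9 × 2.8 + 19 = 74.72 kPa.
σ_h = K_a σ_v = 0.3554 × 74.72 = 26.55 kPa.

26.6 kPa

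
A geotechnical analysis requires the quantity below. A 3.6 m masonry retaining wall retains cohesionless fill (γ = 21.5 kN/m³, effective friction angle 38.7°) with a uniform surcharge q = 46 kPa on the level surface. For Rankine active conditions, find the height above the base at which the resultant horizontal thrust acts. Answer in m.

K_a = 0.2306.
Triangular part P₁ = ½K_aγH² = 32.13 at H/3 = 1.200 m; rectangular part P₂ = K_a q H = 38.18 at H/2 = 1.800 m.
ȳ = (P₁·1.200 + P₂·1.800)/(P₁+P₂) = 1.526 m.

1.53 m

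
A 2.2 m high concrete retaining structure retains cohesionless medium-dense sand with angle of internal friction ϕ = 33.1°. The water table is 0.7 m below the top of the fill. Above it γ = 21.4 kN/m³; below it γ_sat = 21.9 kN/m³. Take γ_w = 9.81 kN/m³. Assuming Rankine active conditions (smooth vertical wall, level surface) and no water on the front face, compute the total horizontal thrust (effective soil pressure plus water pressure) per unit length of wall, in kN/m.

23.2 kN/m

K_a = tan²(45° − φ/2) = 0.2936.
γ' = 21.9 − 9.81 = 12.09 kN/m³. Depth below WT = 1.5 m.
σ'_h at WT = K_a γ d_w = 4.398 kPa; at base = 4.398 + K_a γ' × 1.5 = 9.722 kPa.
P₁ (0–0.7 m) = ½×4.398×0.7 = 1.539. P₂ (0.7–2.2 m) = ½(4.398+9.722)×1.5 = 10.59.
P_w = ½ γ_w h₂² = 0.5×9.81×1.5² = 11.04. Total = 1.539+10.59+11.04 = 23.17 kN/m.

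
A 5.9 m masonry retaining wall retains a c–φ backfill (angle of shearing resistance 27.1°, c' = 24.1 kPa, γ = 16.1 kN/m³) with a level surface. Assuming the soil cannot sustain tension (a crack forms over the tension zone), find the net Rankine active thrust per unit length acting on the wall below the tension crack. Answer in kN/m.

3.04 kN/m

K_a = 0.3741; √K_a = 0.6116.
Tension-crack depth z_c = 2c/(γ√K_a) = 2×24.1/(16.1×0.6116) = 4.895 m.
σ_a at base = K_a γ H − 2c√K_a = 0.3741×16.1×5.9 − 2×24.1×0.6116 = 6.052 kPa.
P_a = ½ × 6.052 × (H − z_c) = 0.5×6.052×1.005 = 3.041 kN/m.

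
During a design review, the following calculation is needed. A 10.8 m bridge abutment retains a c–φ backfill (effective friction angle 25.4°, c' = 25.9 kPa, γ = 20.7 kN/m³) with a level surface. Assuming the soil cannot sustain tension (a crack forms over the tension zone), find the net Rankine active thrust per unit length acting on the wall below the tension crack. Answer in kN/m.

194 kN/m

K_a = 0.3996; √K_a = 0.6322.
Tension-crack depth z_c = 2c/(γ√K_a) = 2×25.9/(20.7×0.6322) = 3.958 m.
σ_a at base = K_a γ H − 2c√K_a = 0.3996×20.7×10.8 − 2×25.9×0.6322 = 56.60 kPa.
P_a = ½ × 56.60 × (H − z_c) = 0.5×56.60×6.842 = 193.6 kN/m.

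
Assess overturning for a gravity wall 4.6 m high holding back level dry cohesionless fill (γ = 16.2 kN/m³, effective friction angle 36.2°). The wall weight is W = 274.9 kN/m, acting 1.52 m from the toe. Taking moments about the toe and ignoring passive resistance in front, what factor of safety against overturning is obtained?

K_a = tan²(45° − 36.2°/2) = 0.2574.
P_a = ½K_aγH² = 0.5×0.2574×16.2×4.6² = 44.11 kN/m, acting at H/3 = 1.533 m above the base.
Overturning moment M_o = P_a × H/3 = 44.11 × 1.533 = 67.64.
Resisting moment M_r = W × 1.52 = 274.9 × 1.52 = 417.8.
FS_overturning = M_r/M_o = 417.8/67.64 = 6.177.

6.18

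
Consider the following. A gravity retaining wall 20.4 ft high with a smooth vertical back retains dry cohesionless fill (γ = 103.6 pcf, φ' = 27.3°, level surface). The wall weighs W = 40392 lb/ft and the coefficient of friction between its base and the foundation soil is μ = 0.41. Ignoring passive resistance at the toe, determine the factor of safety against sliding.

K_a = tan²(45° − 27.3°/2) = 0.3711.
P_a = ½K_aγH² = 0.5×0.3711×103.6×20.4² = 8001 lb/ft, acting at H/3 = 6.800 ft above the base.
FS_sliding = μW / P_a = 0.41×40392 / 8001 = 2.070.

2.07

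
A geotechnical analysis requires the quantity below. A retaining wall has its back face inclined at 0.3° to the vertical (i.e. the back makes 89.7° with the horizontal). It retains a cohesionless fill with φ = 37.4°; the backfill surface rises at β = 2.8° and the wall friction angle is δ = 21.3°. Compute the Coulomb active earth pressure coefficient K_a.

0.231

K_a = sin²(α+φ) / [sin²α · sin(α−δ) · (1 + √{sin(φ+δ)sin(φ−β) / (sin(α−δ)sin(α+β))})²].
With α = 89.7°, φ = 37.4°, δ = 21.3°, β = 2.8°: K_a = 0.2305.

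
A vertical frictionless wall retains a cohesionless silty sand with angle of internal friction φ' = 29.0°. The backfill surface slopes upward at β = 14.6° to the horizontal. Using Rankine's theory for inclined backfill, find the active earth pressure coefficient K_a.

K_a = cos β · (cos β − √(cos²β − cos²φ)) / (cos β + √(cos²β − cos²φ)).
cos β = 0.9677, cos φ = 0.8746, √(cos²β − cos²φ) = 0.4141.
K_a = 0.9677 × (0.9677 − 0.4141)/(0.9677 + 0.4141) = 0.3877.

0.388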